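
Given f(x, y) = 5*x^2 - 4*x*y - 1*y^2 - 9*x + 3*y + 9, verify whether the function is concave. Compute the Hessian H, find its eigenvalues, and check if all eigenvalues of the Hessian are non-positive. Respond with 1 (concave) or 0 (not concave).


The Hessian of f(x,y) = 5*x^2 - 4*x*y - 1*y^2 - 9*x + 3*y + 9 is:
H = [[10, -4], [-4, -2]]
Trace = 10 - 2 = 8
Determinant = 10*-2 - (-4)^2 = -36
Discriminant = (8)^2 - 4*-36 = 208.0
Eigenvalues: lambda_1 = -3.2111, lambda_2 = 11.2111
The function is not concave.

0


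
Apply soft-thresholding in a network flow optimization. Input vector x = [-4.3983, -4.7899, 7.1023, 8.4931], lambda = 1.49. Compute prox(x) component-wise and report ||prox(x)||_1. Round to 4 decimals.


Soft-thresholding with lambda = 1.49:
prox(-4.3983) = sign(-4.3983)*max(|-4.3983| - 1.49, 0) = -2.9083
prox(-4.7899) = sign(-4.7899)*max(|-4.7899| - 1.49, 0) = -3.2999
prox(7.1023) = sign(7.1023)*max(|7.1023| - 1.49, 0) = 5.6123
prox(8.4931) = sign(8.4931)*max(|8.4931| - 1.49, 0) = 7.0031
prox(x) = [-2.9083, -3.2999, 5.6123, 7.0031]
||prox(x)||_1 = 2.9083 + 3.2999 + 5.6123 + 7.0031 = 18.8236


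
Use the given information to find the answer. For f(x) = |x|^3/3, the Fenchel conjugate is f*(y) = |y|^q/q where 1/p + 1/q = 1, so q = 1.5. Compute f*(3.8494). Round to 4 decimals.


The conjugate exponent q satisfies 1/p + 1/q = 1.
p = 3, so q = 3/(3 - 1) = 1.5
|y|^q = 3.8494^1.5 = 7.5525
f*(3.8494) = 7.5525 / 1.5 = 5.035


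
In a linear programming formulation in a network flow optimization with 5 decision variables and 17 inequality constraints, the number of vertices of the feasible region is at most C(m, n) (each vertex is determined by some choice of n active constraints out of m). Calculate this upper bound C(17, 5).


Each vertex corresponds to some choice of n active constraints out of m, so the number of vertices is at most C(m, n) = m! / (n!(m-n)!).
m = 17, n = 5
Numerator: 17 * 16 * 15 * 14 * 13
Denominator: 5! = 120
C(17, 5) = 6188


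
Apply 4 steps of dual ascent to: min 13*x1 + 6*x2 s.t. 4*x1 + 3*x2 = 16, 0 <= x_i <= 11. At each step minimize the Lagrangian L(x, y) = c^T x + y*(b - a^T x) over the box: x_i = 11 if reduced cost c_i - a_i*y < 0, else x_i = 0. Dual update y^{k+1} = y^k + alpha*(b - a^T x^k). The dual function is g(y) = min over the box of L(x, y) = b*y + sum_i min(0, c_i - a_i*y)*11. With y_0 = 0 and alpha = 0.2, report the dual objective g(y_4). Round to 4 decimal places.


Dual ascent for LP: min 13*x1 + 6*x2, 4*x1 + 3*x2 = 16, 0 <= x_i <= 11
Step 1: y^k = 0.0, reduced costs: (13.0, 6.0)
  x^k = (0.0, 0.0), subgradient = b - a^T x = 16.0
  y^{k+1} = 0.0 + 0.2*16.0 = 3.2
Step 2: y^k = 3.2, reduced costs: (0.2, -3.6)
  x^k = (0.0, 11.0), subgradient = b - a^T x = -17.0
  y^{k+1} = 3.2 + 0.2*-17.0 = -0.2
Step 3: y^k = -0.2, reduced costs: (13.8, 6.6)
  x^k = (0.0, 0.0), subgradient = b - a^T x = 16.0
  y^{k+1} = -0.2 + 0.2*16.0 = 3.0
Step 4: y^k = 3.0, reduced costs: (1.0, -3.0)
  x^k = (0.0, 11.0), subgradient = b - a^T x = -17.0
  y^{k+1} = 3.0 + 0.2*-17.0 = -0.4
Dual objective at y_4 = -0.4: reduced costs (14.6, 7.2), box minimizer x = (0.0, 0.0)
g(y_4) = b*y + (c1 - a1*y)*x1 + (c2 - a2*y)*x2 = 16*(-0.4) + 14.6*0.0 + 7.2*0.0 = -6.4 + 0.0 + 0.0 = -6.4


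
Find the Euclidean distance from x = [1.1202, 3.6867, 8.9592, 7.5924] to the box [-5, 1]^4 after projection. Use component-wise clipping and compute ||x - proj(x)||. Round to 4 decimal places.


Project each component onto [-5, 1].
clip(1.1202) = 1.0, clip(3.6867) = 1.0, clip(8.9592) = 1.0, clip(7.5924) = 1.0
Projection = [1.0, 1.0, 1.0, 1.0]
Squared diffs: [0.0144, 7.2184, 63.3489, 43.4597]
Distance = sqrt(114.0414) = 10.679


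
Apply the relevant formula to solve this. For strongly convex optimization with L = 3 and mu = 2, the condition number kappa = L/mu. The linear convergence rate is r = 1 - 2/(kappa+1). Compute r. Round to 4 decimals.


Step 1: Compute the condition number.
kappa = L/mu = 3/2 = 1.5
Step 2: Compute the convergence rate.
r = 1 - 2/(kappa + 1) = 1 - 2*mu/(L + mu) = (L - mu)/(L + mu) = 1/5 = 0.2


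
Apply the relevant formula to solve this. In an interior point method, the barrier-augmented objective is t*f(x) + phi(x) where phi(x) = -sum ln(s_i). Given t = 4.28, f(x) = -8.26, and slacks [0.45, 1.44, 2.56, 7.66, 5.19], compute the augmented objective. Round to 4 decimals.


Step 1: Compute log-barrier.
ln values: [-0.7985, 0.3646, 0.94, 2.036, 1.6467]
phi = -(-0.7985 + 0.3646 + 0.94 + 2.036 + 1.6467) = -4.1889
Step 2: Compute augmented objective.
t*f(x) = 4.28*-8.26 = -35.3528
Total = -35.3528 - 4.1889 = -39.5417


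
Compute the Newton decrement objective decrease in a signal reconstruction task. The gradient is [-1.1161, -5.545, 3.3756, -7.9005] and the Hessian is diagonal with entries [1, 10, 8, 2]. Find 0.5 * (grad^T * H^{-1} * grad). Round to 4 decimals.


Step 1: H is diagonal, so H^(-1) * g = [-1.1161, -0.5545, 0.422, -3.9503].
Step 2: g^T H^(-1) g = sum_i g_i^2 / H_ii
  = (-1.1161)^2/1 + (-5.545)^2/10 + (3.3756)^2/8 + (-7.9005)^2/2
  = 1.2457 + 3.0747 + 1.4243 + 31.209 = 36.9537
Step 3: Objective decrease = 0.5 * g^T H^(-1) g = 18.4768


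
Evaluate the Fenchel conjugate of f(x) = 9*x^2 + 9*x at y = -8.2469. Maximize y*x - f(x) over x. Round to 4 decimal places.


f*(y) = sup_x {y*x - a*x^2 - b*x} = sup_x {(y-b)*x - a*x^2}
FOC: (y - b) - 2a*x = 0 => x* = (y - b)/(2a)
x* = (-8.2469 - 9)/(2*9) = -0.9582
f*(-8.2469) = (y-b)^2/(4a) = (-8.2469 - 9)^2/(4*9)
= 297.4556/36 = 8.2627


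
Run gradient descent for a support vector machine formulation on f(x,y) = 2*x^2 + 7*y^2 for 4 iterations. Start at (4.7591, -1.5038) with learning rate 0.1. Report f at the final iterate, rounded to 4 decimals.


Gradient descent on f(x,y) = 2*x^2 + 7*y^2.
Starting point: (4.7591, -1.5038), alpha = 0.1
Step 1: grad_x = 2*2*4.7591 = 19.0364, grad_y = 2*7*-1.5038 = -21.0532
  x_1 = 4.7591 - 0.1*19.0364 = 2.8555
  y_1 = -1.5038 - 0.1*-21.0532 = 0.6015
Step 2: grad_x = 2*2*2.8555 = 11.4218, grad_y = 2*7*0.6015 = 8.4213
  x_2 = 2.8555 - 0.1*11.4218 = 1.7133
  y_2 = 0.6015 - 0.1*8.4213 = -0.2406
Step 3: grad_x = 2*2*1.7133 = 6.8531, grad_y = 2*7*-0.2406 = -3.3685
  x_3 = 1.7133 - 0.1*6.8531 = 1.028
  y_3 = -0.2406 - 0.1*-3.3685 = 0.0962
Step 4: grad_x = 2*2*1.028 = 4.1119, grad_y = 2*7*0.0962 = 1.3474
  x_4 = 1.028 - 0.1*4.1119 = 0.6168
  y_4 = 0.0962 - 0.1*1.3474 = -0.0385
f(0.6168, -0.0385) = 2*0.6168^2 + 7*(-0.0385)^2 = 0.7712


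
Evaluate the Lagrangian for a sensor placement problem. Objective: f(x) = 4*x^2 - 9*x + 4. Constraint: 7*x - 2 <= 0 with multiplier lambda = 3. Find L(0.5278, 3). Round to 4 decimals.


Step 1: Evaluate f(x).
f(0.5278) = 4*0.5278^2 - 9*0.5278 + 4 = 0.3641
Step 2: Evaluate g(x).
g(0.5278) = 7*0.5278 - 2 = 1.6946
Step 3: Compute Lagrangian.
L = 0.3641 + 3*1.6946 = 5.4479


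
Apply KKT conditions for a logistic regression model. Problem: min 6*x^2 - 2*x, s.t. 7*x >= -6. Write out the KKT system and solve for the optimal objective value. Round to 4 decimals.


Step 1: Try lambda = 0 (constraint inactive).
Stationarity: 2*6*x - 2 = 0
x* = 2/(2*6) = 1/6 = 0.1667 (rounded; the exact value 1/6 is used below)
Check constraint: 7*0.1667 = 1.1669 >= -6 -- satisfied.
Step 2: Compute optimal value.
f(x*) = 6*(1/6)^2 - 2*(1/6) = -0.1667


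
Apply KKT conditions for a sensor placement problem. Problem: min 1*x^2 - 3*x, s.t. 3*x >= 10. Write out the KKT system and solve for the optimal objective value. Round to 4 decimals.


Step 1: Try lambda = 0 (constraint inactive).
x_unc = 3/(2*1) = 1.5
Check: 3*1.5 = 4.5 < 10 -- violated!
Step 2: Constraint must be active: 3*x = 10
x* = 10/3 = 3.3333 (rounded; the exact value 10/3 is used below)
lambda = (2*1*(10/3) - 3)/3 = 1.2222
Step 3: Compute optimal value.
f(x*) = 1*(10/3)^2 - 3*(10/3) = 1.1111


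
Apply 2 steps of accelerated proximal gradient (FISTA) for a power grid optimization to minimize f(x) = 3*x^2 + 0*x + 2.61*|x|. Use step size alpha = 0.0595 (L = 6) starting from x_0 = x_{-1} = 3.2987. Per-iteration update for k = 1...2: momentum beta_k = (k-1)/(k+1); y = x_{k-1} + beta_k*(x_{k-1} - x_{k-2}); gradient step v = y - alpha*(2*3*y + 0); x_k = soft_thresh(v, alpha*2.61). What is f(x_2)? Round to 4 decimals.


FISTA on f(x) = 3*x^2 + 0*x + 2.61*|x|
L = 6, alpha = 0.0595
Iteration 1: beta = 0.0, y = 3.2987 + 0.0*(3.2987 - 3.2987) = 3.2987
  grad(y) = 19.7922, v = y - alpha*grad = 2.1211
  prox(v) = soft_thresh(2.1211, 0.1553) = 1.9658
Iteration 2: beta = 0.3333, y = 1.9658 + 0.3333*(1.9658 - 3.2987) = 1.5215
  grad(y) = 9.1288, v = y - alpha*grad = 0.9783
  prox(v) = soft_thresh(0.9783, 0.1553) = 0.823
f(x_2) = 3*0.823^2 + 0*0.823 + 2.61*|0.823| = 4.18


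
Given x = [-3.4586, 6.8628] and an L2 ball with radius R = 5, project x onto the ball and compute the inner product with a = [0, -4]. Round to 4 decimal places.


Step 1: Compute ||x|| (intermediates to 6 decimals).
||x|| = sqrt((-3.4586)^2 + 6.8628^2) = 7.685046
Step 2: Project.
Since ||x|| > R, scale = R/||x|| = 5/7.685046 = 0.650614, proj(x) = scale * x
proj(x) = [-2.250214, 4.465034]
Step 3: Dot product.
a^T * proj(x) = 0*(-2.250214) - 4*4.465034 = -17.8601


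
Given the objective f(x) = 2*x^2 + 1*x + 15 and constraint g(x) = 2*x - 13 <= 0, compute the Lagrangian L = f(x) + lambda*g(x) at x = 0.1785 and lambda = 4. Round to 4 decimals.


Step 1: Evaluate f(x).
f(0.1785) = 2*0.1785^2 + 1*0.1785 + 15 = 15.2422
Step 2: Evaluate g(x).
g(0.1785) = 2*0.1785 - 13 = -12.643
Step 3: Compute Lagrangian.
L = 15.2422 + 4*-12.643 = -35.3298


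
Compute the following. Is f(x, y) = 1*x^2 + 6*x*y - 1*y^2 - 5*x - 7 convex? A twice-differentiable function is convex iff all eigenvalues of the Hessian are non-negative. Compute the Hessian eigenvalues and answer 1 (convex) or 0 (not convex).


The Hessian of f(x,y) = 1*x^2 + 6*x*y - 1*y^2 - 5*x - 7 is:
H = [[2, 6], [6, -2]]
Trace = 2 - 2 = 0
Determinant = 2*-2 - (6)^2 = -40
Discriminant = (0)^2 - 4*-40 = 160.0
Eigenvalues: lambda_1 = -6.3246, lambda_2 = 6.3246
The function is not convex.

0


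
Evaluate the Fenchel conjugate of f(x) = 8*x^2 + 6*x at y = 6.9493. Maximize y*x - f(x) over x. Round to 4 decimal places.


f*(y) = sup_x {y*x - a*x^2 - b*x} = sup_x {(y-b)*x - a*x^2}
FOC: (y - b) - 2a*x = 0 => x* = (y - b)/(2a)
x* = (6.9493 - 6)/(2*8) = 0.0593
f*(6.9493) = (y-b)^2/(4a) = (6.9493 - 6)^2/(4*8)
= 0.9012/32 = 0.0282


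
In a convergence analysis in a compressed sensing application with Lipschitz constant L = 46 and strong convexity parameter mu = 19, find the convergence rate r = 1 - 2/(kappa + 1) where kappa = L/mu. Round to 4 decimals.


Step 1: Compute the condition number.
kappa = L/mu = 46/19 = 2.4211
Step 2: Compute the convergence rate.
r = 1 - 2/(kappa + 1) = 1 - 2*mu/(L + mu) = (L - mu)/(L + mu) = 27/65 = 0.4154


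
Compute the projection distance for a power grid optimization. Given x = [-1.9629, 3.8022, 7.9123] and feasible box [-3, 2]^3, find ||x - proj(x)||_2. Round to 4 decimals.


Project each component onto [-3, 2].
clip(-1.9629) = -1.9629, clip(3.8022) = 2.0, clip(7.9123) = 2.0
Projection = [-1.9629, 2.0, 2.0]
Squared diffs: [0.0, 3.2479, 34.9553]
Distance = sqrt(38.2032) = 6.1809


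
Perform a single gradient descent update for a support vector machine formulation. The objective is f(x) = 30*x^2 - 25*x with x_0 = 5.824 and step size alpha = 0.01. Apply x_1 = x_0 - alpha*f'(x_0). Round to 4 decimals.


We compute the gradient at x_0 and apply the update.
f'(x) = 60*x - 25
f'(5.824) = 60*5.824 - 25 = 324.44
x_1 = 5.824 - 0.01*324.44 = 2.5796


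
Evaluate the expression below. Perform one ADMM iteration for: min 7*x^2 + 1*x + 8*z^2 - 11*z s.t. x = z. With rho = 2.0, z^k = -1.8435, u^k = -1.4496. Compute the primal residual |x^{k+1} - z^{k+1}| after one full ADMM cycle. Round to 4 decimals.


ADMM iteration with rho = 2.0, z^k = -1.8435, u^k = -1.4496
Step 1: x-update.
Minimize 7*x^2 + 1*x + (2.0/2)*(x + 1.8435 - 1.4496)^2
FOC: (2*7 + 2.0)*x = -1 + 2.0*(-1.8435 + 1.4496)
x^{k+1} = -0.1117
Step 2: z-update.
Minimize 8*z^2 - 11*z + (2.0/2)*(-0.1117 - z - 1.4496)^2
FOC: (2*8 + 2.0)*z = 11 + 2.0*(-0.1117 - 1.4496)
z^{k+1} = 0.4376
Step 3: u-update.
u^{k+1} = -1.4496 - 0.1117 - 0.4376 = -1.999
Step 4: Primal residual = |-0.1117 - 0.4376| = 0.5494


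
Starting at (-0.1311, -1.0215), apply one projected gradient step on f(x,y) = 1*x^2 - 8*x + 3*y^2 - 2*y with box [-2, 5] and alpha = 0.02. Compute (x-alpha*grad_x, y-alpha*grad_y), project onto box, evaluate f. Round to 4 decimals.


Step 1: Compute gradient at (-0.1311, -1.0215).
grad_x = 2*1*-0.1311 - 8 = -8.2622
grad_y = 2*3*-1.0215 - 2 = -8.129
Step 2: Gradient step.
x_raw = -0.1311 - 0.02*-8.2622 = 0.0341
y_raw = -1.0215 - 0.02*-8.129 = -0.8589
Step 3: Project onto [-2, 5].
x_proj = clip(0.0341) = 0.0341
y_proj = clip(-0.8589) = -0.8589
Step 4: Evaluate f.
f(0.0341, -0.8589) = 3.6591


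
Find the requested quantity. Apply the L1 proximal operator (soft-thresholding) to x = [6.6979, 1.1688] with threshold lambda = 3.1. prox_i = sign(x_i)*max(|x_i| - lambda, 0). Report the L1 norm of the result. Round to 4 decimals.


Soft-thresholding with lambda = 3.1:
prox(6.6979) = sign(6.6979)*max(|6.6979| - 3.1, 0) = 3.5979
prox(1.1688) = sign(1.1688)*max(|1.1688| - 3.1, 0) = 0.0
prox(x) = [3.5979, 0.0]
||prox(x)||_1 = 3.5979 + 0.0 = 3.5979


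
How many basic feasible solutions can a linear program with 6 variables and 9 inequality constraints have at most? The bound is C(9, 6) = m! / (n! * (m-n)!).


Each vertex corresponds to some choice of n active constraints out of m, so the number of vertices is at most C(m, n) = m! / (n!(m-n)!).
m = 9, n = 6
Numerator: 9 * 8 * 7 * 6 * 5 * 4
Denominator: 6! = 720
C(9, 6) = 84


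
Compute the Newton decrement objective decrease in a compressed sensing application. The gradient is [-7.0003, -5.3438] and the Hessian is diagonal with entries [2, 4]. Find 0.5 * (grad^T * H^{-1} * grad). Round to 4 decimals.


Step 1: H is diagonal, so H^(-1) * g = [-3.5002, -1.336].
Step 2: g^T H^(-1) g = sum_i g_i^2 / H_ii
  = (-7.0003)^2/2 + (-5.3438)^2/4
  = 24.5021 + 7.139 = 31.6411
Step 3: Objective decrease = 0.5 * g^T H^(-1) g = 15.8206


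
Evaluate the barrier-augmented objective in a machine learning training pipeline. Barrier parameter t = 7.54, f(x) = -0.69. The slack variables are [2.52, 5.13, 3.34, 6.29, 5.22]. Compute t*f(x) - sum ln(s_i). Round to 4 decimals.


Step 1: Compute log-barrier.
ln values: [0.9243, 1.6351, 1.206, 1.839, 1.6525]
phi = -(0.9243 + 1.6351 + 1.206 + 1.839 + 1.6525) = -7.2568
Step 2: Compute augmented objective.
t*f(x) = 7.54*-0.69 = -5.2026
Total = -5.2026 - 7.2568 = -12.4594


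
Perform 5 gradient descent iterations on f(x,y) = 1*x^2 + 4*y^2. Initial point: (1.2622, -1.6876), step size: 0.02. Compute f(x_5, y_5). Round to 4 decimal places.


Gradient descent on f(x,y) = 1*x^2 + 4*y^2.
Starting point: (1.2622, -1.6876), alpha = 0.02
Step 1: grad_x = 2*1*1.2622 = 2.5244, grad_y = 2*4*-1.6876 = -13.5008
  x_1 = 1.2622 - 0.02*2.5244 = 1.2117
  y_1 = -1.6876 - 0.02*-13.5008 = -1.4176
Step 2: grad_x = 2*1*1.2117 = 2.4234, grad_y = 2*4*-1.4176 = -11.3407
  x_2 = 1.2117 - 0.02*2.4234 = 1.1632
  y_2 = -1.4176 - 0.02*-11.3407 = -1.1908
Step 3: grad_x = 2*1*1.1632 = 2.3265, grad_y = 2*4*-1.1908 = -9.5262
  x_3 = 1.1632 - 0.02*2.3265 = 1.1167
  y_3 = -1.1908 - 0.02*-9.5262 = -1.0002
Step 4: grad_x = 2*1*1.1167 = 2.2334, grad_y = 2*4*-1.0002 = -8.002
  x_4 = 1.1167 - 0.02*2.2334 = 1.072
  y_4 = -1.0002 - 0.02*-8.002 = -0.8402
Step 5: grad_x = 2*1*1.072 = 2.1441, grad_y = 2*4*-0.8402 = -6.7217
  x_5 = 1.072 - 0.02*2.1441 = 1.0292
  y_5 = -0.8402 - 0.02*-6.7217 = -0.7058
f(1.0292, -0.7058) = 1*1.0292^2 + 4*(-0.7058)^2 = 3.0516


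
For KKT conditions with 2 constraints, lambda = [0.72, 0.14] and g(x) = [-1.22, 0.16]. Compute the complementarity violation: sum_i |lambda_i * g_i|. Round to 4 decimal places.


KKT complementary slackness check:
lambda_1 * g_1 = 0.72 * -1.22 = -0.8784
lambda_2 * g_2 = 0.14 * 0.16 = 0.0224
Total violation = 0.8784 + 0.0224 = 0.9008


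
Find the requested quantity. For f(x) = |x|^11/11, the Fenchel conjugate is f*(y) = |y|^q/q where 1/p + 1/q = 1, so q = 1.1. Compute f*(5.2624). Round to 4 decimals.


The conjugate exponent q satisfies 1/p + 1/q = 1.
p = 11, so q = 11/(11 - 1) = 1.1
|y|^q = 5.2624^1.1 = 6.213
f*(5.2624) = 6.213 / 1.1 = 5.6482


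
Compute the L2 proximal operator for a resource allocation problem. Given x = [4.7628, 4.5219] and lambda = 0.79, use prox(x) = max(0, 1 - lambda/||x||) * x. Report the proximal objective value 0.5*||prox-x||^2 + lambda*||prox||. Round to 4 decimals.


Step 1: Compute ||x||.
||x|| = 6.5675
Step 2: Compute scaling factor.
scale = max(0, 1 - 0.79/6.5675) = 0.8797
Step 3: prox(x) = [4.1899, 3.978]
||prox(x)|| = 5.7775
Step 4: Proximal objective.
0.5*||prox-x||^2 = 0.3121
lambda*||prox|| = 4.5642
Total = 4.8763


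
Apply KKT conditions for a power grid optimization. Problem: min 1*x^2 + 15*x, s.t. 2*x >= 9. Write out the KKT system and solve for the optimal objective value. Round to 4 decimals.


Step 1: Try lambda = 0 (constraint inactive).
x_unc = -15/(2*1) = -7.5
Check: 2*-7.5 = -15.0 < 9 -- violated!
Step 2: Constraint must be active: 2*x = 9
x* = 9/2 = 4.5
lambda = (2*1*4.5 + 15)/2 = 12.0
Step 3: Compute optimal value.
f(x*) = 1*4.5^2 + 15*4.5 = 87.75


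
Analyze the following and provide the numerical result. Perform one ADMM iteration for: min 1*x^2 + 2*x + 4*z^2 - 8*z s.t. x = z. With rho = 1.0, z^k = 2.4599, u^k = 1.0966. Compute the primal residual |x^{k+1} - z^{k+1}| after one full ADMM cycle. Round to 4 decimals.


ADMM iteration with rho = 1.0, z^k = 2.4599, u^k = 1.0966
Step 1: x-update.
Minimize 1*x^2 + 2*x + (1.0/2)*(x - 2.4599 + 1.0966)^2
FOC: (2*1 + 1.0)*x = -2 + 1.0*(2.4599 - 1.0966)
x^{k+1} = -0.2122
Step 2: z-update.
Minimize 4*z^2 - 8*z + (1.0/2)*(-0.2122 - z + 1.0966)^2
FOC: (2*4 + 1.0)*z = 8 + 1.0*(-0.2122 + 1.0966)
z^{k+1} = 0.9872
Step 3: u-update.
u^{k+1} = 1.0966 - 0.2122 - 0.9872 = -0.1028
Step 4: Primal residual = |-0.2122 - 0.9872| = 1.1994


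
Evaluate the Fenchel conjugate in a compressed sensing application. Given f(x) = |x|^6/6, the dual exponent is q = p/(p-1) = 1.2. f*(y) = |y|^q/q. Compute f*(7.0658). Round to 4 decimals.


The conjugate exponent q satisfies 1/p + 1/q = 1.
p = 6, so q = 6/(6 - 1) = 1.2
|y|^q = 7.0658^1.2 = 10.447
f*(7.0658) = 10.447 / 1.2 = 8.7059


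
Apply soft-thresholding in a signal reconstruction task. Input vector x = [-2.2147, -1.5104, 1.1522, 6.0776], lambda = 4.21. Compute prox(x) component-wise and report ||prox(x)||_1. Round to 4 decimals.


Soft-thresholding with lambda = 4.21:
prox(-2.2147) = sign(-2.2147)*max(|-2.2147| - 4.21, 0) = 0.0
prox(-1.5104) = sign(-1.5104)*max(|-1.5104| - 4.21, 0) = 0.0
prox(1.1522) = sign(1.1522)*max(|1.1522| - 4.21, 0) = 0.0
prox(6.0776) = sign(6.0776)*max(|6.0776| - 4.21, 0) = 1.8676
prox(x) = [0.0, 0.0, 0.0, 1.8676]
||prox(x)||_1 = 0.0 + 0.0 + 0.0 + 1.8676 = 1.8676


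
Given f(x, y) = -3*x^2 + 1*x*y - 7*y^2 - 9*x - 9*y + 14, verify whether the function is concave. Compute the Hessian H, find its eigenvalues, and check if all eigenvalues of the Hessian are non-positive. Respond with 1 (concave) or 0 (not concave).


The Hessian of f(x,y) = -3*x^2 + 1*x*y - 7*y^2 - 9*x - 9*y + 14 is:
H = [[-6, 1], [1, -14]]
Trace = -6 - 14 = -20
Determinant = -6*-14 - (1)^2 = 83
Discriminant = (-20)^2 - 4*83 = 68.0
Eigenvalues: lambda_1 = -14.1231, lambda_2 = -5.8769
The function is concave.

1


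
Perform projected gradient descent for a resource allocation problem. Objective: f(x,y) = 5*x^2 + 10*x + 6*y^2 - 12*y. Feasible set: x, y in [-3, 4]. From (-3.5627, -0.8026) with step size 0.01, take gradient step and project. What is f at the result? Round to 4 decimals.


Step 1: Compute gradient at (-3.5627, -0.8026).
grad_x = 2*5*-3.5627 + 10 = -25.627
grad_y = 2*6*-0.8026 - 12 = -21.6312
Step 2: Gradient step.
x_raw = -3.5627 - 0.01*-25.627 = -3.3064
y_raw = -0.8026 - 0.01*-21.6312 = -0.5863
Step 3: Project onto [-3, 4].
x_proj = clip(-3.3064) = -3.0
y_proj = clip(-0.5863) = -0.5863
Step 4: Evaluate f.
f(-3.0, -0.5863) = 24.0979


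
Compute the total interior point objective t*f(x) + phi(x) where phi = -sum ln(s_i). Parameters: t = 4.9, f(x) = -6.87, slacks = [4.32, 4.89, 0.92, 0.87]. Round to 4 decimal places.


Step 1: Compute log-barrier.
ln values: [1.4633, 1.5872, -0.0834, -0.1393]
phi = -(1.4633 + 1.5872 - 0.0834 - 0.1393) = -2.8278
Step 2: Compute augmented objective.
t*f(x) = 4.9*-6.87 = -33.663
Total = -33.663 - 2.8278 = -36.4908


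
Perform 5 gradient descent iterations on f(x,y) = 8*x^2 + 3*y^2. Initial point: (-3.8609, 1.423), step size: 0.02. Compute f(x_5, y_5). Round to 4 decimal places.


Gradient descent on f(x,y) = 8*x^2 + 3*y^2.
Starting point: (-3.8609, 1.423), alpha = 0.02
Step 1: grad_x = 2*8*-3.8609 = -61.7744, grad_y = 2*3*1.423 = 8.538
  x_1 = -3.8609 - 0.02*-61.7744 = -2.6254
  y_1 = 1.423 - 0.02*8.538 = 1.2522
Step 2: grad_x = 2*8*-2.6254 = -42.0066, grad_y = 2*3*1.2522 = 7.5134
  x_2 = -2.6254 - 0.02*-42.0066 = -1.7853
  y_2 = 1.2522 - 0.02*7.5134 = 1.102
Step 3: grad_x = 2*8*-1.7853 = -28.5645, grad_y = 2*3*1.102 = 6.6118
  x_3 = -1.7853 - 0.02*-28.5645 = -1.214
  y_3 = 1.102 - 0.02*6.6118 = 0.9697
Step 4: grad_x = 2*8*-1.214 = -19.4238, grad_y = 2*3*0.9697 = 5.8184
  x_4 = -1.214 - 0.02*-19.4238 = -0.8255
  y_4 = 0.9697 - 0.02*5.8184 = 0.8534
Step 5: grad_x = 2*8*-0.8255 = -13.2082, grad_y = 2*3*0.8534 = 5.1202
  x_5 = -0.8255 - 0.02*-13.2082 = -0.5613
  y_5 = 0.8534 - 0.02*5.1202 = 0.751
f(-0.5613, 0.751) = 8*(-0.5613)^2 + 3*0.751^2 = 4.2127


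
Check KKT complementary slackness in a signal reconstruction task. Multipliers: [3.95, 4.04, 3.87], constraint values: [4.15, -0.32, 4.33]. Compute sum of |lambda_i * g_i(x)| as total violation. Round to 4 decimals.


KKT complementary slackness check:
lambda_1 * g_1 = 3.95 * 4.15 = 16.3925
lambda_2 * g_2 = 4.04 * -0.32 = -1.2928
lambda_3 * g_3 = 3.87 * 4.33 = 16.7571
Total violation = 16.3925 + 1.2928 + 16.7571 = 34.4424


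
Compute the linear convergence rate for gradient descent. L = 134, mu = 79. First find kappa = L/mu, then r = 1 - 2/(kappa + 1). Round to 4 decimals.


Step 1: Compute the condition number.
kappa = L/mu = 134/79 = 1.6962
Step 2: Compute the convergence rate.
r = 1 - 2/(kappa + 1) = 1 - 2*mu/(L + mu) = (L - mu)/(L + mu) = 55/213 = 0.2582


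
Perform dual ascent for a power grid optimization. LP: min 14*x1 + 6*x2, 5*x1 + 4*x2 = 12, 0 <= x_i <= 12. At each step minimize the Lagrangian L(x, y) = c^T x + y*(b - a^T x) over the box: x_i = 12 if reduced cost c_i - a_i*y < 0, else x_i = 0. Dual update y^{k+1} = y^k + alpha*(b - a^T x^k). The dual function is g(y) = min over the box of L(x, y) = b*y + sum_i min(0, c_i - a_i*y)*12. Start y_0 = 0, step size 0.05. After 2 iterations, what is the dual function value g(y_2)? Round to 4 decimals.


Dual ascent for LP: min 14*x1 + 6*x2, 5*x1 + 4*x2 = 12, 0 <= x_i <= 12
Step 1: y^k = 0.0, reduced costs: (14.0, 6.0)
  x^k = (0.0, 0.0), subgradient = b - a^T x = 12.0
  y^{k+1} = 0.0 + 0.05*12.0 = 0.6
Step 2: y^k = 0.6, reduced costs: (11.0, 3.6)
  x^k = (0.0, 0.0), subgradient = b - a^T x = 12.0
  y^{k+1} = 0.6 + 0.05*12.0 = 1.2
Dual objective at y_2 = 1.2: reduced costs (8.0, 1.2), box minimizer x = (0.0, 0.0)
g(y_2) = b*y + (c1 - a1*y)*x1 + (c2 - a2*y)*x2 = 12*1.2 + 8.0*0.0 + 1.2*0.0 = 14.4 + 0.0 + 0.0 = 14.4


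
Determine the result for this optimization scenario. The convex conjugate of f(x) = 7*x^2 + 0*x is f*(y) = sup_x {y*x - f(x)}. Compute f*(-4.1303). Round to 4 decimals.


f*(y) = sup_x {y*x - a*x^2 - b*x} = sup_x {(y-b)*x - a*x^2}
FOC: (y - b) - 2a*x = 0 => x* = (y - b)/(2a)
x* = (-4.1303 - 0)/(2*7) = -0.295
f*(-4.1303) = (y-b)^2/(4a) = (-4.1303 - 0)^2/(4*7)
= 17.0594/28 = 0.6093


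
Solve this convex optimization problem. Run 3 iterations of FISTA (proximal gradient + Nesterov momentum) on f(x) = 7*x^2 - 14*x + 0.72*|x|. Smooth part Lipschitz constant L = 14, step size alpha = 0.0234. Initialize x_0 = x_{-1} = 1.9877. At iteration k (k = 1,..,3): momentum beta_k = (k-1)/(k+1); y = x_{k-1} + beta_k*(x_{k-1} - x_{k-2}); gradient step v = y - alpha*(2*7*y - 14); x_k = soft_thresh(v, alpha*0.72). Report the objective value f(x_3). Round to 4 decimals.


FISTA on f(x) = 7*x^2 - 14*x + 0.72*|x|
L = 14, alpha = 0.0234
Iteration 1: beta = 0.0, y = 1.9877 + 0.0*(1.9877 - 1.9877) = 1.9877
  grad(y) = 13.8278, v = y - alpha*grad = 1.6641
  prox(v) = soft_thresh(1.6641, 0.0168) = 1.6473
Iteration 2: beta = 0.3333, y = 1.6473 + 0.3333*(1.6473 - 1.9877) = 1.5338
  grad(y) = 7.4733, v = y - alpha*grad = 1.3589
  prox(v) = soft_thresh(1.3589, 0.0168) = 1.3421
Iteration 3: beta = 0.5, y = 1.3421 + 0.5*(1.3421 - 1.6473) = 1.1895
  grad(y) = 2.6528, v = y - alpha*grad = 1.1274
  prox(v) = soft_thresh(1.1274, 0.0168) = 1.1106
f(x_3) = 7*1.1106^2 - 14*1.1106 + 0.72*|1.1106| = -6.1148


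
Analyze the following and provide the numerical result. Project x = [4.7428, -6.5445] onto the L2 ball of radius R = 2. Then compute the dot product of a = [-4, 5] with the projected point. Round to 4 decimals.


Step 1: Compute ||x|| (intermediates to 6 decimals).
||x|| = sqrt(4.7428^2 + (-6.5445)^2) = 8.082366
Step 2: Project.
Since ||x|| > R, scale = R/||x|| = 2/8.082366 = 0.247452, proj(x) = scale * x
proj(x) = [1.173615, -1.61945]
Step 3: Dot product.
a^T * proj(x) = -4*1.173615 + 5*(-1.61945) = -12.7917


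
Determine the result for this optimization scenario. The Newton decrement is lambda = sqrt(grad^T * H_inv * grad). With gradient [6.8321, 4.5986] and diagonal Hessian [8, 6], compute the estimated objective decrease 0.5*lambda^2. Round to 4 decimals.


Step 1: H is diagonal, so H^(-1) * g = [0.854, 0.7664].
Step 2: g^T H^(-1) g = sum_i g_i^2 / H_ii
  = (6.8321)^2/8 + (4.5986)^2/6
  = 5.8347 + 3.5245 = 9.3592
Step 3: Objective decrease = 0.5 * g^T H^(-1) g = 4.6796


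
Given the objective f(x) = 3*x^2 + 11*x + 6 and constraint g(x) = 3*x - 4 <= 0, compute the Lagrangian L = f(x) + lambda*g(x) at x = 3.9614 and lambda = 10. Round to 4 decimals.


Step 1: Evaluate f(x).
f(3.9614) = 3*3.9614^2 + 11*3.9614 + 6 = 96.6535
Step 2: Evaluate g(x).
g(3.9614) = 3*3.9614 - 4 = 7.8842
Step 3: Compute Lagrangian.
L = 96.6535 + 10*7.8842 = 175.4955


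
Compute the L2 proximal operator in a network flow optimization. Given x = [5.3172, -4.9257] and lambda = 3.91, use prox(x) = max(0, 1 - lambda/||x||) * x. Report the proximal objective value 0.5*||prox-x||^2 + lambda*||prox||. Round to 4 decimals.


Step 1: Compute ||x||.
||x|| = 7.2481
Step 2: Compute scaling factor.
scale = max(0, 1 - 3.91/7.2481) = 0.4605
Step 3: prox(x) = [2.4488, -2.2685]
||prox(x)|| = 3.3381
Step 4: Proximal objective.
0.5*||prox-x||^2 = 7.6441
lambda*||prox|| = 13.052
Total = 20.6961


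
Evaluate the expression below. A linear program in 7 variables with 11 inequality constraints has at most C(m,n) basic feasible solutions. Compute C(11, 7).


Each vertex corresponds to some choice of n active constraints out of m, so the number of vertices is at most C(m, n) = m! / (n!(m-n)!).
m = 11, n = 7
Numerator: 11 * 10 * 9 * 8 * 7 * 6 * 5
Denominator: 7! = 5040
C(11, 7) = 330


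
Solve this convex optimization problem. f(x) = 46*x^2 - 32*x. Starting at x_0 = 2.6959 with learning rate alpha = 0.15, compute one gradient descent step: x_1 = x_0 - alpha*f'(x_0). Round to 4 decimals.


We compute the gradient at x_0 and apply the update.
f'(x) = 92*x - 32
f'(2.6959) = 92*2.6959 - 32 = 216.0228
x_1 = 2.6959 - 0.15*216.0228 = -29.7075


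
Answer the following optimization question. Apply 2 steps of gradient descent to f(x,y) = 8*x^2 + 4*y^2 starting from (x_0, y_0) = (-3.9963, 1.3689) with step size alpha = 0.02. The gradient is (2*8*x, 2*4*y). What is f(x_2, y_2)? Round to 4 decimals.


Gradient descent on f(x,y) = 8*x^2 + 4*y^2.
Starting point: (-3.9963, 1.3689), alpha = 0.02
Step 1: grad_x = 2*8*-3.9963 = -63.9408, grad_y = 2*4*1.3689 = 10.9512
  x_1 = -3.9963 - 0.02*-63.9408 = -2.7175
  y_1 = 1.3689 - 0.02*10.9512 = 1.1499
Step 2: grad_x = 2*8*-2.7175 = -43.4797, grad_y = 2*4*1.1499 = 9.199
  x_2 = -2.7175 - 0.02*-43.4797 = -1.8479
  y_2 = 1.1499 - 0.02*9.199 = 0.9659
f(-1.8479, 0.9659) = 8*(-1.8479)^2 + 4*0.9659^2 = 31.0494


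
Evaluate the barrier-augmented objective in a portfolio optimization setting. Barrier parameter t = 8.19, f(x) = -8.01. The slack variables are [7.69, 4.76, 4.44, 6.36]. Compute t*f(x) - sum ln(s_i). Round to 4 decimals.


Step 1: Compute log-barrier.
ln values: [2.0399, 1.5602, 1.4907, 1.85]
phi = -(2.0399 + 1.5602 + 1.4907 + 1.85) = -6.9409
Step 2: Compute augmented objective.
t*f(x) = 8.19*-8.01 = -65.6019
Total = -65.6019 - 6.9409 = -72.5428


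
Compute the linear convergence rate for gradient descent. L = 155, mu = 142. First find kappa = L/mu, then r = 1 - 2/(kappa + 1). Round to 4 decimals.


Step 1: Compute the condition number.
kappa = L/mu = 155/142 = 1.0915
Step 2: Compute the convergence rate.
r = 1 - 2/(kappa + 1) = 1 - 2*mu/(L + mu) = (L - mu)/(L + mu) = 13/297 = 0.0438


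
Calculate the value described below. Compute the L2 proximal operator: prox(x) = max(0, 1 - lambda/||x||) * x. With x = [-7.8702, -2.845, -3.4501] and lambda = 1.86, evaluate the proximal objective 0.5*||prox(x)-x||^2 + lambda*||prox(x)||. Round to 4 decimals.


Step 1: Compute ||x||.
||x|| = 9.0519
Step 2: Compute scaling factor.
scale = max(0, 1 - 1.86/9.0519) = 0.7945
Step 3: prox(x) = [-6.253, -2.2604, -2.7412]
||prox(x)|| = 7.1919
Step 4: Proximal objective.
0.5*||prox-x||^2 = 1.7298
lambda*||prox|| = 13.3769
Total = 15.1068


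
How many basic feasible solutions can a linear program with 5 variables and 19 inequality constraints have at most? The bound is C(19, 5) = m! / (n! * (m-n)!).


Each vertex corresponds to some choice of n active constraints out of m, so the number of vertices is at most C(m, n) = m! / (n!(m-n)!).
m = 19, n = 5
Numerator: 19 * 18 * 17 * 16 * 15
Denominator: 5! = 120
C(19, 5) = 11628


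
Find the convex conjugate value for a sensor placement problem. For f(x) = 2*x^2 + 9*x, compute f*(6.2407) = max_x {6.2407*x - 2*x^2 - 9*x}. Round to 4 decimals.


f*(y) = sup_x {y*x - a*x^2 - b*x} = sup_x {(y-b)*x - a*x^2}
FOC: (y - b) - 2a*x = 0 => x* = (y - b)/(2a)
x* = (6.2407 - 9)/(2*2) = -0.6898
f*(6.2407) = (y-b)^2/(4a) = (6.2407 - 9)^2/(4*2)
= 7.6137/8 = 0.9517


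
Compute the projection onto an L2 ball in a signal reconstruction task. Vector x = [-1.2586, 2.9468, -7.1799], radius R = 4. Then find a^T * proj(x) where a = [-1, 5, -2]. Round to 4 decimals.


Step 1: Compute ||x|| (intermediates to 6 decimals).
||x|| = sqrt((-1.2586)^2 + 2.9468^2 + (-7.1799)^2) = 7.862485
Step 2: Project.
Since ||x|| > R, scale = R/||x|| = 4/7.862485 = 0.508745, proj(x) = scale * x
proj(x) = [-0.640306, 1.49917, -3.652738]
Step 3: Dot product.
a^T * proj(x) = -1*(-0.640306) + 5*1.49917 - 2*(-3.652738) = 15.4416


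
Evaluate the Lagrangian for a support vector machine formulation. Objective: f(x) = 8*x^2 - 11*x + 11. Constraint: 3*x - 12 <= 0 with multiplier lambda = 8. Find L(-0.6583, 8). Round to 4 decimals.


Step 1: Evaluate f(x).
f(-0.6583) = 8*(-0.6583)^2 - 11*(-0.6583) + 11 = 21.7082
Step 2: Evaluate g(x).
g(-0.6583) = 3*-0.6583 - 12 = -13.9749
Step 3: Compute Lagrangian.
L = 21.7082 + 8*-13.9749 = -90.091


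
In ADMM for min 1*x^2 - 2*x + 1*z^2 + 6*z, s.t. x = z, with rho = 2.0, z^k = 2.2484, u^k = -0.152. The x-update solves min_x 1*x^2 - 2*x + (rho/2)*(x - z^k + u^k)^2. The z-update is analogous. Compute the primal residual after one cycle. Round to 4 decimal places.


ADMM iteration with rho = 2.0, z^k = 2.2484, u^k = -0.152
Step 1: x-update.
Minimize 1*x^2 - 2*x + (2.0/2)*(x - 2.2484 - 0.152)^2
FOC: (2*1 + 2.0)*x = 2 + 2.0*(2.2484 + 0.152)
x^{k+1} = 1.7002
Step 2: z-update.
Minimize 1*z^2 + 6*z + (2.0/2)*(1.7002 - z - 0.152)^2
FOC: (2*1 + 2.0)*z = -6 + 2.0*(1.7002 - 0.152)
z^{k+1} = -0.7259
Step 3: u-update.
u^{k+1} = -0.152 + 1.7002 + 0.7259 = 2.2741
Step 4: Primal residual = |1.7002 + 0.7259| = 2.4261


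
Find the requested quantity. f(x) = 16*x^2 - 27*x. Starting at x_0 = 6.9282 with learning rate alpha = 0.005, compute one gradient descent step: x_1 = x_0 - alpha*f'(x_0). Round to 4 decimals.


We compute the gradient at x_0 and apply the update.
f'(x) = 32*x - 27
f'(6.9282) = 32*6.9282 - 27 = 194.7024
x_1 = 6.9282 - 0.005*194.7024 = 5.9547


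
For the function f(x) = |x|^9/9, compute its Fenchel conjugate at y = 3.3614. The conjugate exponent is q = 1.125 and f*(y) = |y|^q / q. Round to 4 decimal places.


The conjugate exponent q satisfies 1/p + 1/q = 1.
p = 9, so q = 9/(9 - 1) = 1.125
|y|^q = 3.3614^1.125 = 3.9114
f*(3.3614) = 3.9114 / 1.125 = 3.4768


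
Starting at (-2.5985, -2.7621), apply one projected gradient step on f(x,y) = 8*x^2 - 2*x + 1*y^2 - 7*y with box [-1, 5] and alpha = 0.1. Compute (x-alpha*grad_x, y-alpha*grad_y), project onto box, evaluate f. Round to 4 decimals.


Step 1: Compute gradient at (-2.5985, -2.7621).
grad_x = 2*8*-2.5985 - 2 = -43.576
grad_y = 2*1*-2.7621 - 7 = -12.5242
Step 2: Gradient step.
x_raw = -2.5985 - 0.1*-43.576 = 1.7591
y_raw = -2.7621 - 0.1*-12.5242 = -1.5097
Step 3: Project onto [-1, 5].
x_proj = clip(1.7591) = 1.7591
y_proj = clip(-1.5097) = -1.0
Step 4: Evaluate f.
f(1.7591, -1.0) = 29.2373


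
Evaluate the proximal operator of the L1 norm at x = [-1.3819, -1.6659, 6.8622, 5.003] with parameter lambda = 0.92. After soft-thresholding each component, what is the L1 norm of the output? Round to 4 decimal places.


Soft-thresholding with lambda = 0.92:
prox(-1.3819) = sign(-1.3819)*max(|-1.3819| - 0.92, 0) = -0.4619
prox(-1.6659) = sign(-1.6659)*max(|-1.6659| - 0.92, 0) = -0.7459
prox(6.8622) = sign(6.8622)*max(|6.8622| - 0.92, 0) = 5.9422
prox(5.003) = sign(5.003)*max(|5.003| - 0.92, 0) = 4.083
prox(x) = [-0.4619, -0.7459, 5.9422, 4.083]
||prox(x)||_1 = 0.4619 + 0.7459 + 5.9422 + 4.083 = 11.233


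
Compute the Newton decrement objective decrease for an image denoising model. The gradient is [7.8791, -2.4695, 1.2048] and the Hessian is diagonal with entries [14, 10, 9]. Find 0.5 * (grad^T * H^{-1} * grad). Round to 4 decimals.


Step 1: H is diagonal, so H^(-1) * g = [0.5628, -0.247, 0.1339].
Step 2: g^T H^(-1) g = sum_i g_i^2 / H_ii
  = (7.8791)^2/14 + (-2.4695)^2/10 + (1.2048)^2/9
  = 4.4343 + 0.6098 + 0.1613 = 5.2054
Step 3: Objective decrease = 0.5 * g^T H^(-1) g = 2.6027


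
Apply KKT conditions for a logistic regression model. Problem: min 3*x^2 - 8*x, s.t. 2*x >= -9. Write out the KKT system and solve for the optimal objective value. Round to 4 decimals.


Step 1: Try lambda = 0 (constraint inactive).
Stationarity: 2*3*x - 8 = 0
x* = 8/(2*3) = 4/3 = 1.3333 (rounded; the exact value 4/3 is used below)
Check constraint: 2*1.3333 = 2.6666 >= -9 -- satisfied.
Step 2: Compute optimal value.
f(x*) = 3*(4/3)^2 - 8*(4/3) = -5.3333


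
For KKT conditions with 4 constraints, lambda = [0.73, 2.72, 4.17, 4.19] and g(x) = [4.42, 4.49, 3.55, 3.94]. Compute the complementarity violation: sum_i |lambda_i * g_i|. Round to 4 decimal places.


KKT complementary slackness check:
lambda_1 * g_1 = 0.73 * 4.42 = 3.2266
lambda_2 * g_2 = 2.72 * 4.49 = 12.2128
lambda_3 * g_3 = 4.17 * 3.55 = 14.8035
lambda_4 * g_4 = 4.19 * 3.94 = 16.5086
Total violation = 3.2266 + 12.2128 + 14.8035 + 16.5086 = 46.7515


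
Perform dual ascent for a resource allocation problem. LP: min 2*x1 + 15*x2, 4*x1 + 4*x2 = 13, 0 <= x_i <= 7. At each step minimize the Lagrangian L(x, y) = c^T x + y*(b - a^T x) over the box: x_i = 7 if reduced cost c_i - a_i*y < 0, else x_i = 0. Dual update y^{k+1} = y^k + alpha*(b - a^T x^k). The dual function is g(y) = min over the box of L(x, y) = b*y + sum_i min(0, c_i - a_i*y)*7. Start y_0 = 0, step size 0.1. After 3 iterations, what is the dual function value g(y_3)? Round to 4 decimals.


Dual ascent for LP: min 2*x1 + 15*x2, 4*x1 + 4*x2 = 13, 0 <= x_i <= 7
Step 1: y^k = 0.0, reduced costs: (2.0, 15.0)
  x^k = (0.0, 0.0), subgradient = b - a^T x = 13.0
  y^{k+1} = 0.0 + 0.1*13.0 = 1.3
Step 2: y^k = 1.3, reduced costs: (-3.2, 9.8)
  x^k = (7.0, 0.0), subgradient = b - a^T x = -15.0
  y^{k+1} = 1.3 + 0.1*-15.0 = -0.2
Step 3: y^k = -0.2, reduced costs: (2.8, 15.8)
  x^k = (0.0, 0.0), subgradient = b - a^T x = 13.0
  y^{k+1} = -0.2 + 0.1*13.0 = 1.1
Dual objective at y_3 = 1.1: reduced costs (-2.4, 10.6), box minimizer x = (7.0, 0.0)
g(y_3) = b*y + (c1 - a1*y)*x1 + (c2 - a2*y)*x2 = 13*1.1 + (-2.4)*7.0 + 10.6*0.0 = 14.3 - 16.8 + 0.0 = -2.5


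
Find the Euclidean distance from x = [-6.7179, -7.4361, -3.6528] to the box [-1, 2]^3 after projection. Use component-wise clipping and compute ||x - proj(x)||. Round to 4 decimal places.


Project each component onto [-1, 2].
clip(-6.7179) = -1.0, clip(-7.4361) = -1.0, clip(-3.6528) = -1.0
Projection = [-1.0, -1.0, -1.0]
Squared diffs: [32.6944, 41.4234, 7.0373]
Distance = sqrt(81.1551) = 9.0086


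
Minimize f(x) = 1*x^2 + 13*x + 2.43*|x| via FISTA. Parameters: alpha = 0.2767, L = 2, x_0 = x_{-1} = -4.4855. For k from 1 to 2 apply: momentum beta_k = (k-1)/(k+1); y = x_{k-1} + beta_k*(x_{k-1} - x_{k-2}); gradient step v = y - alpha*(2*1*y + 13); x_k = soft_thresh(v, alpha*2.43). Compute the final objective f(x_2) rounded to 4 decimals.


FISTA on f(x) = 1*x^2 + 13*x + 2.43*|x|
L = 2, alpha = 0.2767
Iteration 1: beta = 0.0, y = -4.4855 + 0.0*(-4.4855 + 4.4855) = -4.4855
  grad(y) = 4.029, v = y - alpha*grad = -5.6003
  prox(v) = soft_thresh(-5.6003, 0.6724) = -4.9279
Iteration 2: beta = 0.3333, y = -4.9279 + 0.3333*(-4.9279 + 4.4855) = -5.0754
  grad(y) = 2.8492, v = y - alpha*grad = -5.8638
  prox(v) = soft_thresh(-5.8638, 0.6724) = -5.1914
f(x_2) = 1*(-5.1914)^2 + 13*(-5.1914) + 2.43*|-5.1914| = -27.9225


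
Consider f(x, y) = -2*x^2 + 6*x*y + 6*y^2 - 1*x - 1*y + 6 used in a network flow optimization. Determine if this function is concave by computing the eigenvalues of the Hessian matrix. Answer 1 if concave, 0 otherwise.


The Hessian of f(x,y) = -2*x^2 + 6*x*y + 6*y^2 - 1*x - 1*y + 6 is:
H = [[-4, 6], [6, 12]]
Trace = -4 + 12 = 8
Determinant = -4*12 - (6)^2 = -84
Discriminant = (8)^2 - 4*-84 = 400.0
Eigenvalues: lambda_1 = -6.0, lambda_2 = 14.0
The function is not concave.

0


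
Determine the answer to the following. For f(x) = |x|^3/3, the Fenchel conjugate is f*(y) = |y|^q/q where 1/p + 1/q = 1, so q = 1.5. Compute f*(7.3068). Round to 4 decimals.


The conjugate exponent q satisfies 1/p + 1/q = 1.
p = 3, so q = 3/(3 - 1) = 1.5
|y|^q = 7.3068^1.5 = 19.7511
f*(7.3068) = 19.7511 / 1.5 = 13.1674


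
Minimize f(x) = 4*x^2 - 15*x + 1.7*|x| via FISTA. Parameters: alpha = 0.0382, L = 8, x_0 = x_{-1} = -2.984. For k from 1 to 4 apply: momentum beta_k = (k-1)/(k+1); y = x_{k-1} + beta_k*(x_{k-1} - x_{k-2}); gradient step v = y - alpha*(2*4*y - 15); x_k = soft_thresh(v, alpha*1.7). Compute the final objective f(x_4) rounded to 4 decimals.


FISTA on f(x) = 4*x^2 - 15*x + 1.7*|x|
L = 8, alpha = 0.0382
Iteration 1: beta = 0.0, y = -2.984 + 0.0*(-2.984 + 2.984) = -2.984
  grad(y) = -38.872, v = y - alpha*grad = -1.4991
  prox(v) = soft_thresh(-1.4991, 0.0649) = -1.4341
Iteration 2: beta = 0.3333, y = -1.4341 + 0.3333*(-1.4341 + 2.984) = -0.9175
  grad(y) = -22.3403, v = y - alpha*grad = -0.0641
  prox(v) = soft_thresh(-0.0641, 0.0649) = 0.0
Iteration 3: beta = 0.5, y = 0.0 + 0.5*(0.0 + 1.4341) = 0.7171
  grad(y) = -9.2634, v = y - alpha*grad = 1.0709
  prox(v) = soft_thresh(1.0709, 0.0649) = 1.006
Iteration 4: beta = 0.6, y = 1.006 + 0.6*(1.006 - 0.0) = 1.6096
  grad(y) = -2.1232, v = y - alpha*grad = 1.6907
  prox(v) = soft_thresh(1.6907, 0.0649) = 1.6258
f(x_4) = 4*1.6258^2 - 15*1.6258 + 1.7*|1.6258| = -11.0502


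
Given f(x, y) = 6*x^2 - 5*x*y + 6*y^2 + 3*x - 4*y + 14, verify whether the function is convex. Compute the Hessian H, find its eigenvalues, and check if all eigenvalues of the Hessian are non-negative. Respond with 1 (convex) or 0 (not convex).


The Hessian of f(x,y) = 6*x^2 - 5*x*y + 6*y^2 + 3*x - 4*y + 14 is:
H = [[12, -5], [-5, 12]]
Trace = 12 + 12 = 24
Determinant = 12*12 - (-5)^2 = 119
Discriminant = (24)^2 - 4*119 = 100.0
Eigenvalues: lambda_1 = 7.0, lambda_2 = 17.0
The function is convex.

1
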